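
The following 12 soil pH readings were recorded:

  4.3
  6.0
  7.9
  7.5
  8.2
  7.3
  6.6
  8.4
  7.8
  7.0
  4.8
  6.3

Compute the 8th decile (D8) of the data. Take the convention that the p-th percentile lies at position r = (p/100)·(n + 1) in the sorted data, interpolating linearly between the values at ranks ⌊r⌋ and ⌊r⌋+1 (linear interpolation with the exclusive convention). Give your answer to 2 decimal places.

8.02

Sorted: 4.3, 4.8, 6.0, 6.3, 6.6, 7.0, 7.3, 7.5, 7.8, 7.9, 8.2, 8.4.
n = 12.
r = (80/100)·(12 + 1) = 10.4.
Rank 10 is 7.9 and rank 11 is 8.2.
Interpolate: 7.9 + 0.4·(8.2 − 7.9) = 7.9 + 0.4·0.3 = 8.02.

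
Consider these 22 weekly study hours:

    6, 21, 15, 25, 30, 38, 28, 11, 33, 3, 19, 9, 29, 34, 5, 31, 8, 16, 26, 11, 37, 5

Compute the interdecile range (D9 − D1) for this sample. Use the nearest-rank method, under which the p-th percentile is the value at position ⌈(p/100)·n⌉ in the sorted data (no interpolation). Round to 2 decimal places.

Sorted: 3, 5, 5, 6, 8, 9, 11, 11, 15, 16, 19, 21, 25, 26, 28, 29, 30, 31, 33, 34, 37, 38.
n = 22.
P10: rank ⌈10/100·22⌉ = 3 → 5.
P90: rank ⌈90/100·22⌉ = 20 → 34.
Difference: 34 − 5 = 29.

29.00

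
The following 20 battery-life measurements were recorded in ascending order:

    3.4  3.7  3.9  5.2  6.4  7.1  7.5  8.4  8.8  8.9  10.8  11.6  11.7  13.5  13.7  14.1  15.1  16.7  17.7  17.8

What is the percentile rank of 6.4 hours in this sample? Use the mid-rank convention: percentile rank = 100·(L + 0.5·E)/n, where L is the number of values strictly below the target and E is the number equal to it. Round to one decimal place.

22.5

Count below 6.4: L = 4; count equal: E = 1; n = 20.
Percentile rank = 100·(4 + 0.5·1)/20 = 100·4.5/20 = 22.5.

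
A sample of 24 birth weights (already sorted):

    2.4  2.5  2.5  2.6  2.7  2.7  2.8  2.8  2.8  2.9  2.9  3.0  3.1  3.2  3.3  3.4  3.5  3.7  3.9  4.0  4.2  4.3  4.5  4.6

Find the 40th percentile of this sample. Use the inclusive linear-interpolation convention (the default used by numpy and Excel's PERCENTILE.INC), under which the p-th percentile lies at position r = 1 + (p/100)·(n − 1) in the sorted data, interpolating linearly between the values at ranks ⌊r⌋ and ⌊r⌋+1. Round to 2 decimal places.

n = 24.
r = 1 + (40/100)·(24 − 1) = 1 + 9.2 = 10.2.
Rank 10 is 2.9 and rank 11 is 2.9.
Interpolate: 2.9 + 0.2·(2.9 − 2.9) = 2.9 + 0.2·0 = 2.9.

2.90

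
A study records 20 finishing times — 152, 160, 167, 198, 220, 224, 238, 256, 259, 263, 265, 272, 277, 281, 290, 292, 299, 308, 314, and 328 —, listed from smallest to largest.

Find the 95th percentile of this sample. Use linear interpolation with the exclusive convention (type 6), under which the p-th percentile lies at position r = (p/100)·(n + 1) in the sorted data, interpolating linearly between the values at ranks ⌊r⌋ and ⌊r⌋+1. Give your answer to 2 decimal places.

327.30

n = 20.
r = (95/100)·(20 + 1) = 19.95.
Rank 19 is 314 and rank 20 is 328.
Interpolate: 314 + 0.95·(328 − 314) = 314 + 0.95·14 = 327.3.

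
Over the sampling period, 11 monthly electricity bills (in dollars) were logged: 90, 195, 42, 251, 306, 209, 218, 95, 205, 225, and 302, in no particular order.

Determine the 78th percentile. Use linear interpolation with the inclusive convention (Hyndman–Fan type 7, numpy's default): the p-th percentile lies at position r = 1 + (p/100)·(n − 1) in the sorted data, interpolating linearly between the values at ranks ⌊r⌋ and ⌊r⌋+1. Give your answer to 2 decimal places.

245.80

Sorted: 42, 90, 95, 195, 205, 209, 218, 225, 251, 302, 306.
n = 11.
r = 1 + (78/100)·(11 − 1) = 1 + 7.8 = 8.8.
Rank 8 is 225 and rank 9 is 251.
Interpolate: 225 + 0.8·(251 − 225) = 225 + 0.8·26 = 245.8.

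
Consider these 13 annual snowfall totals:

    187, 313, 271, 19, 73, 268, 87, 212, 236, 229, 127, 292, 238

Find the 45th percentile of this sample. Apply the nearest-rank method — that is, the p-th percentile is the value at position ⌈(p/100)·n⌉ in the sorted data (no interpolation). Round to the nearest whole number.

212

Sorted: 19, 73, 87, 127, 187, 212, 229, 236, 238, 268, 271, 292, 313.
n = 13.
Position = ⌈45/100 · 13⌉ = ⌈5.85⌉ = 6.
The value at rank 6 is 212.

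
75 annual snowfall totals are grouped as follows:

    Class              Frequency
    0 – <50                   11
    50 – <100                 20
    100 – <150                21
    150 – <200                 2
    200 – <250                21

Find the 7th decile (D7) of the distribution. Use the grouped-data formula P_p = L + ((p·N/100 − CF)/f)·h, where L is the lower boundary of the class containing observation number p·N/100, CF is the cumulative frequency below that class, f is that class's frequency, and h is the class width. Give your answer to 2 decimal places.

N = 75; target position k = 70/100 · 75 = 52.5.
Cumulative frequencies: 11, 31, 52, 54, 75.
Observation 52.5 falls in the class 150 – <200.
L = 150, CF = 52, f = 2, h = 50.
P70 = 150 + ((52.5 − 52)/2)·50 = 150 + 12.5 = 162.5.

162.50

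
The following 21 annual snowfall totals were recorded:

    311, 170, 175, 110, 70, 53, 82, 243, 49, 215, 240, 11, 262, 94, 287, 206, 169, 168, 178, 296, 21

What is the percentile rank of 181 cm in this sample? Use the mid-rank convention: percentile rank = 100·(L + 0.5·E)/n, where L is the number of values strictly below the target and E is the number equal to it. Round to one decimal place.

61.9

Sorted: 11, 21, 49, 53, 70, 82, 94, 110, 168, 169, 170, 175, 178, 206, 215, 240, 243, 262, 287, 296, 311.
Count below 181: L = 13; count equal: E = 0; n = 21.
Percentile rank = 100·(13 + 0.5·0)/21 = 100·13/21 = 61.9.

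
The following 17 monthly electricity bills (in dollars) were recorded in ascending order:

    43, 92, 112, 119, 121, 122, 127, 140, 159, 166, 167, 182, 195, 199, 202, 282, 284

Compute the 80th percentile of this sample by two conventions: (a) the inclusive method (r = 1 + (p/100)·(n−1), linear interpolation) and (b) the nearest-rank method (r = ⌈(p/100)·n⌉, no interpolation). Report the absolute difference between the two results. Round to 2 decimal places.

n = 17.
(a) r = 13.8; between ranks 13 (195) and 14 (199): 198.2.
(b) the nearest-rank method: rank 14 → 199.
|198.2 − 199| = 0.8.

0.80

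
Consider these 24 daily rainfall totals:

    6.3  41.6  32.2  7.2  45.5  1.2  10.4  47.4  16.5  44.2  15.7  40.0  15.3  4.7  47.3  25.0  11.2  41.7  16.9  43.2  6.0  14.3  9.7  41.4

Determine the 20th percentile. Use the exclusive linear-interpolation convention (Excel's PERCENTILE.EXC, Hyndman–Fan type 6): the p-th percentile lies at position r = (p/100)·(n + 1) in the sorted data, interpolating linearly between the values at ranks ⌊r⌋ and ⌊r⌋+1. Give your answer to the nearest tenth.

Sorted: 1.2, 4.7, 6.0, 6.3, 7.2, 9.7, 10.4, 11.2, 14.3, 15.3, 15.7, 16.5, 16.9, 25.0, 32.2, 40.0, 41.4, 41.6, 41.7, 43.2, 44.2, 45.5, 47.3, 47.4.
n = 24.
r = (20/100)·(24 + 1) = 5.
r is an integer, so P20 is the value at rank 5: 7.2.

7.2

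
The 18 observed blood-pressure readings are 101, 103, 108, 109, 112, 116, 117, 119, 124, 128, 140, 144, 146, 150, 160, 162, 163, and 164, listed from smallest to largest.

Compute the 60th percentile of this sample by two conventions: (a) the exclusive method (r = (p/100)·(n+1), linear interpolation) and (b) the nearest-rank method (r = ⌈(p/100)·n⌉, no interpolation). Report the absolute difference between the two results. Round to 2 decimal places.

n = 18.
(a) r = 11.4; between ranks 11 (140) and 12 (144): 141.6.
(b) the nearest-rank method: rank 11 → 140.
|141.6 − 140| = 1.6.

1.60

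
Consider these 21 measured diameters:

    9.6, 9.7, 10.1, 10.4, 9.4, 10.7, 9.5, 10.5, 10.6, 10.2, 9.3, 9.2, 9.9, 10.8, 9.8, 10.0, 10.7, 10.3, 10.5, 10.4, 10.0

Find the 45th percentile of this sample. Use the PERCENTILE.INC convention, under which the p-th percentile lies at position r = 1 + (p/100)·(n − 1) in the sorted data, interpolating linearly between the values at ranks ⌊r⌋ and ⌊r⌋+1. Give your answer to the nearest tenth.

10.0

Sorted: 9.2, 9.3, 9.4, 9.5, 9.6, 9.7, 9.8, 9.9, 10.0, 10.0, 10.1, 10.2, 10.3, 10.4, 10.4, 10.5, 10.5, 10.6, 10.7, 10.7, 10.8.
n = 21.
r = 1 + (45/100)·(21 − 1) = 1 + 9 = 10.
r is an integer, so P45 is the value at rank 10: 10.0.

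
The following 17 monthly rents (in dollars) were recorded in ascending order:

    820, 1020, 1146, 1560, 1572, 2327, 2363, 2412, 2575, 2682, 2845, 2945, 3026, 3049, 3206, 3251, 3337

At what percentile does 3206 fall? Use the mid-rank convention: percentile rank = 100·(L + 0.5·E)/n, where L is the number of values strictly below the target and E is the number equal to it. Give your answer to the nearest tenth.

85.3

Count below 3206: L = 14; count equal: E = 1; n = 17.
Percentile rank = 100·(14 + 0.5·1)/17 = 100·14.5/17 = 85.29.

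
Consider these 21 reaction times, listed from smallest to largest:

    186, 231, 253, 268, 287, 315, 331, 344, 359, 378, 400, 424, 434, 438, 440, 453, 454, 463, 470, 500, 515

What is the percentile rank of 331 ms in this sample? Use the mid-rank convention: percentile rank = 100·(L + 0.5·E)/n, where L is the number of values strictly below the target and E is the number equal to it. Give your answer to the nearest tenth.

31.0

Count below 331: L = 6; count equal: E = 1; n = 21.
Percentile rank = 100·(6 + 0.5·1)/21 = 100·6.5/21 = 30.95.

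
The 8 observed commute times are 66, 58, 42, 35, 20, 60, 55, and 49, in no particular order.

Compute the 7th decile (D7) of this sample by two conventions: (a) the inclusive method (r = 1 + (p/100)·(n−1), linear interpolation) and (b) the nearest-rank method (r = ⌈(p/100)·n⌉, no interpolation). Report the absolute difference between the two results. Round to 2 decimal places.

0.30

Sorted: 20, 35, 42, 49, 55, 58, 60, 66.
n = 8.
(a) r = 5.9; between ranks 5 (55) and 6 (58): 57.7.
(b) the nearest-rank method: rank 6 → 58.
|57.7 − 58| = 0.3.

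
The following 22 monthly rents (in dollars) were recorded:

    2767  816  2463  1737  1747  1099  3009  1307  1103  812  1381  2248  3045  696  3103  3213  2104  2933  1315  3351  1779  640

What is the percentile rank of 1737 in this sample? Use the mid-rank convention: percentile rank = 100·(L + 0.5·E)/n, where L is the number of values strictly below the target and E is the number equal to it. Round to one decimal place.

Sorted: 640, 696, 812, 816, 1099, 1103, 1307, 1315, 1381, 1737, 1747, 1779, 2104, 2248, 2463, 2767, 2933, 3009, 3045, 3103, 3213, 3351.
Count below 1737: L = 9; count equal: E = 1; n = 22.
Percentile rank = 100·(9 + 0.5·1)/22 = 100·9.5/22 = 43.18.

43.2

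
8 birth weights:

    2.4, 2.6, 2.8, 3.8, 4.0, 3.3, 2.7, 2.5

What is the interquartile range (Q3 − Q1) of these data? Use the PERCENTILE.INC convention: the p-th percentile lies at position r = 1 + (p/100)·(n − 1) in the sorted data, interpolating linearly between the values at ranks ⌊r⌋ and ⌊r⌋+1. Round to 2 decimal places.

Sorted: 2.4, 2.5, 2.6, 2.7, 2.8, 3.3, 3.8, 4.0.
n = 8.
P25: r = 2.75; ranks 2–3 are 2.5, 2.6; interpolating gives 2.575.
P75: r = 6.25; ranks 6–7 are 3.3, 3.8; interpolating gives 3.425.
Difference: 3.425 − 2.575 = 0.85.

0.85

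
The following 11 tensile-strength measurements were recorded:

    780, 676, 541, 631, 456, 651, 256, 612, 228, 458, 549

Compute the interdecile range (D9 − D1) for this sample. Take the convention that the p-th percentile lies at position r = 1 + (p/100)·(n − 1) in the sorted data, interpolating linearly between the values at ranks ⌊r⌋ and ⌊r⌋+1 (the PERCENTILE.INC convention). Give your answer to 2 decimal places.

420.00

Sorted: 228, 256, 456, 458, 541, 549, 612, 631, 651, 676, 780.
n = 11.
P10: r = 2 (integer) → 256.
P90: r = 10 (integer) → 676.
Difference: 676 − 256 = 420.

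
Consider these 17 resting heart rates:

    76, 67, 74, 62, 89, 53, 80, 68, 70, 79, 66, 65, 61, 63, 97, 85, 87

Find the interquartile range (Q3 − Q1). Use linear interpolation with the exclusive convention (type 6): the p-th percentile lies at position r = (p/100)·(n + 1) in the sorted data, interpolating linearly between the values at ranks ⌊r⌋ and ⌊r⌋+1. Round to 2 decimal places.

Sorted: 53, 61, 62, 63, 65, 66, 67, 68, 70, 74, 76, 79, 80, 85, 87, 89, 97.
n = 17.
P25: r = 4.5; ranks 4–5 are 63, 65; interpolating gives 64.
P75: r = 13.5; ranks 13–14 are 80, 85; interpolating gives 82.5.
Difference: 82.5 − 64 = 18.5.

18.50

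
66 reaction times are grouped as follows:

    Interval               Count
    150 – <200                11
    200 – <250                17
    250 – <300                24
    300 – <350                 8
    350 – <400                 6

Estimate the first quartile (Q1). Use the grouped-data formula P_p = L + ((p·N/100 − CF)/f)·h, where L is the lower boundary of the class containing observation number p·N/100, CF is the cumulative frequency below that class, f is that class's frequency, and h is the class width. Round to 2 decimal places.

N = 66; target position k = 25/100 · 66 = 16.5.
Cumulative frequencies: 11, 28, 52, 60, 66.
Observation 16.5 falls in the class 200 – <250.
L = 200, CF = 11, f = 17, h = 50.
P25 = 200 + ((16.5 − 11)/17)·50 = 200 + 16.1765 = 216.176.

216.18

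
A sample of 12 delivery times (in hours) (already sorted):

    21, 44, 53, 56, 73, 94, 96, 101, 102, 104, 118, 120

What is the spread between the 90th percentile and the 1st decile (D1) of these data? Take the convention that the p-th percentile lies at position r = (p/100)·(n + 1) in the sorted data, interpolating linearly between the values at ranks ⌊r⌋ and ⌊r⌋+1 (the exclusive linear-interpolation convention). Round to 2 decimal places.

91.50

n = 12.
P10: r = 1.3; ranks 1–2 are 21, 44; interpolating gives 27.9.
P90: r = 11.7; ranks 11–12 are 118, 120; interpolating gives 119.4.
Difference: 119.4 − 27.9 = 91.5.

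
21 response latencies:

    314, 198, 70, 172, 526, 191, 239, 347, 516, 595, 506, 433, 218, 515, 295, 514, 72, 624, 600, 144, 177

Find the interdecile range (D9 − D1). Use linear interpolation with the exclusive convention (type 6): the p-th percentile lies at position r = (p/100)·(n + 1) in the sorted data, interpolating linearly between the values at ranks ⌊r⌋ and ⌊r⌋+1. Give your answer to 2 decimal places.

Sorted: 70, 72, 144, 172, 177, 191, 198, 218, 239, 295, 314, 347, 433, 506, 514, 515, 516, 526, 595, 600, 624.
n = 21.
P10: r = 2.2; ranks 2–3 are 72, 144; interpolating gives 86.4.
P90: r = 19.8; ranks 19–20 are 595, 600; interpolating gives 599.
Difference: 599 − 86.4 = 512.6.

512.60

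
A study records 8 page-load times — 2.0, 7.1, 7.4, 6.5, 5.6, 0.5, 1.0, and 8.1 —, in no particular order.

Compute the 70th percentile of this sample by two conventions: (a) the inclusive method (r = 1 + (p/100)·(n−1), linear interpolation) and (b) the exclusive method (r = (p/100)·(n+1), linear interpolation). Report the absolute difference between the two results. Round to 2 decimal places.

Sorted: 0.5, 1.0, 2.0, 5.6, 6.5, 7.1, 7.4, 8.1.
n = 8.
(a) r = 5.9; between ranks 5 (6.5) and 6 (7.1): 7.04.
(b) r = 6.3; between ranks 6 (7.1) and 7 (7.4): 7.19.
|7.04 − 7.19| = 0.15.

0.15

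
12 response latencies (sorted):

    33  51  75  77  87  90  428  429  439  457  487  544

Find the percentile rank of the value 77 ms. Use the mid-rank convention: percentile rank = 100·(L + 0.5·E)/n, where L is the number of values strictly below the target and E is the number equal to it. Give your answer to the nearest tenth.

Count below 77: L = 3; count equal: E = 1; n = 12.
Percentile rank = 100·(3 + 0.5·1)/12 = 100·3.5/12 = 29.17.

29.2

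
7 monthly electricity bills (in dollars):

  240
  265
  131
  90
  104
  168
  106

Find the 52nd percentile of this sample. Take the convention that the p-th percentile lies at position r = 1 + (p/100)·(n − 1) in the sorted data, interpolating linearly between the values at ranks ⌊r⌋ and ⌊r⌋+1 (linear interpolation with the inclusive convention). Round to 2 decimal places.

Sorted: 90, 104, 106, 131, 168, 240, 265.
n = 7.
r = 1 + (52/100)·(7 − 1) = 1 + 3.12 = 4.12.
Rank 4 is 131 and rank 5 is 168.
Interpolate: 131 + 0.12·(168 − 131) = 131 + 0.12·37 = 135.44.

135.44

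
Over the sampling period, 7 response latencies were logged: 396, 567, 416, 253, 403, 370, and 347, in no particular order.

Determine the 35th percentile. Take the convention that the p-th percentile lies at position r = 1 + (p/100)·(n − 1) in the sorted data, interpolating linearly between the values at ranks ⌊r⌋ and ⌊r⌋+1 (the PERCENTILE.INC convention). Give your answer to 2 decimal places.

372.60

Sorted: 253, 347, 370, 396, 403, 416, 567.
n = 7.
r = 1 + (35/100)·(7 − 1) = 1 + 2.1 = 3.1.
Rank 3 is 370 and rank 4 is 396.
Interpolate: 370 + 0.1·(396 − 370) = 370 + 0.1·26 = 372.6.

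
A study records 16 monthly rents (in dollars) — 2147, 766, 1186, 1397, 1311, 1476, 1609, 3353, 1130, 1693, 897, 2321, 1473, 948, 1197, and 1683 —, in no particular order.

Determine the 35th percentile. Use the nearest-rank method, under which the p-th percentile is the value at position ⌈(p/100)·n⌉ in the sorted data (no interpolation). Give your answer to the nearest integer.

Sorted: 766, 897, 948, 1130, 1186, 1197, 1311, 1397, 1473, 1476, 1609, 1683, 1693, 2147, 2321, 3353.
n = 16.
Position = ⌈35/100 · 16⌉ = ⌈5.6⌉ = 6.
The value at rank 6 is 1197.

1197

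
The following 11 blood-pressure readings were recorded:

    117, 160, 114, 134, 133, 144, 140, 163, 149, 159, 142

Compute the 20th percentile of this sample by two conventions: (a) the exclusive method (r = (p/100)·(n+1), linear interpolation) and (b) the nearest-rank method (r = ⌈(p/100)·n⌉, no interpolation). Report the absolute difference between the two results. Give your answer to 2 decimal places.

9.60

Sorted: 114, 117, 133, 134, 140, 142, 144, 149, 159, 160, 163.
n = 11.
(a) r = 2.4; between ranks 2 (117) and 3 (133): 123.4.
(b) the nearest-rank method: rank 3 → 133.
|123.4 − 133| = 9.6.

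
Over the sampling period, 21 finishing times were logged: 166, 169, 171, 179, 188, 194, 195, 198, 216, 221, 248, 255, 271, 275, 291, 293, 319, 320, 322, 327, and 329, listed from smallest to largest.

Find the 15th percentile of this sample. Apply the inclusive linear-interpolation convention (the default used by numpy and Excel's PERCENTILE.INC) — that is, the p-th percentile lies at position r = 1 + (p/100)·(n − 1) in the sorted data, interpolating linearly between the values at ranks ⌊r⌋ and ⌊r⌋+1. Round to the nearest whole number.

179

n = 21.
r = 1 + (15/100)·(21 − 1) = 1 + 3 = 4.
r is an integer, so P15 is the value at rank 4: 179.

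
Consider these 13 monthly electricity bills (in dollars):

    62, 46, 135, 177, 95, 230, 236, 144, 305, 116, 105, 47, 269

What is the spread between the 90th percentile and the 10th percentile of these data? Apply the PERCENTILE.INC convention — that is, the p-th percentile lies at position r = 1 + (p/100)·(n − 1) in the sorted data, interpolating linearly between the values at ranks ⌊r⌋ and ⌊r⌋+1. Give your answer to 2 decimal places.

212.40

Sorted: 46, 47, 62, 95, 105, 116, 135, 144, 177, 230, 236, 269, 305.
n = 13.
P10: r = 2.2; ranks 2–3 are 47, 62; interpolating gives 50.
P90: r = 11.8; ranks 11–12 are 236, 269; interpolating gives 262.4.
Difference: 262.4 − 50 = 212.4.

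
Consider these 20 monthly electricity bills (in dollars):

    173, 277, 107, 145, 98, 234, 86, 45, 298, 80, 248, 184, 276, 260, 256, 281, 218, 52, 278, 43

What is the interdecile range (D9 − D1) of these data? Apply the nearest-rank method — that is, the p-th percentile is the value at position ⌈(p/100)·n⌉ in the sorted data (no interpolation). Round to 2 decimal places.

Sorted: 43, 45, 52, 80, 86, 98, 107, 145, 173, 184, 218, 234, 248, 256, 260, 276, 277, 278, 281, 298.
n = 20.
P10: rank ⌈10/100·20⌉ = 2 → 45.
P90: rank ⌈90/100·20⌉ = 18 → 278.
Difference: 278 − 45 = 233.

233.00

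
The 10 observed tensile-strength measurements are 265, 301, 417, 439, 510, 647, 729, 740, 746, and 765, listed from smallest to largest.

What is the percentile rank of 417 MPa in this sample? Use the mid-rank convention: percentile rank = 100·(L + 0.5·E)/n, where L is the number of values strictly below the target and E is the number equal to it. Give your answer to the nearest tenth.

Count below 417: L = 2; count equal: E = 1; n = 10.
Percentile rank = 100·(2 + 0.5·1)/10 = 100·2.5/10 = 25.

25.0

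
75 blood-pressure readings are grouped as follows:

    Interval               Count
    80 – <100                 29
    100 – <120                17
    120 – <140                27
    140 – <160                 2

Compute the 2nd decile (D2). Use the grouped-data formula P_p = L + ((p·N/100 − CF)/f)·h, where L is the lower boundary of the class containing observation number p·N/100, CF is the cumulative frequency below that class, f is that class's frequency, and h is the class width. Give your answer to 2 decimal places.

N = 75; target position k = 20/100 · 75 = 15.
Cumulative frequencies: 29, 46, 73, 75.
Observation 15 falls in the class 80 – <100.
L = 80, CF = 0, f = 29, h = 20.
P20 = 80 + ((15 − 0)/29)·20 = 80 + 10.3448 = 90.3448.

90.34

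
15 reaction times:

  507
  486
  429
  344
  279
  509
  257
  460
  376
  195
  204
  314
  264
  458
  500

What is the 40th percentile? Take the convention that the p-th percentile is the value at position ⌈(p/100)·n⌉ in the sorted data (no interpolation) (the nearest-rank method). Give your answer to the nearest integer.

Sorted: 195, 204, 257, 264, 279, 314, 344, 376, 429, 458, 460, 486, 500, 507, 509.
n = 15.
Position = ⌈40/100 · 15⌉ = ⌈6⌉ = 6.
The value at rank 6 is 314.

314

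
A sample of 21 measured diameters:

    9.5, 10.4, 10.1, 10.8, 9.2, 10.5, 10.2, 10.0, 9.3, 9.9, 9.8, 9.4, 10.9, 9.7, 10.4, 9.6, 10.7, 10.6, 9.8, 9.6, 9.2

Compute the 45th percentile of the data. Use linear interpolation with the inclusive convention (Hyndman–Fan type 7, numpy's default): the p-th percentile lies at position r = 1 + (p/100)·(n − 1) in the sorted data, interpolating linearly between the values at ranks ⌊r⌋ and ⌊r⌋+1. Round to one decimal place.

Sorted: 9.2, 9.2, 9.3, 9.4, 9.5, 9.6, 9.6, 9.7, 9.8, 9.8, 9.9, 10.0, 10.1, 10.2, 10.4, 10.4, 10.5, 10.6, 10.7, 10.8, 10.9.
n = 21.
r = 1 + (45/100)·(21 − 1) = 1 + 9 = 10.
r is an integer, so P45 is the value at rank 10: 9.8.

9.8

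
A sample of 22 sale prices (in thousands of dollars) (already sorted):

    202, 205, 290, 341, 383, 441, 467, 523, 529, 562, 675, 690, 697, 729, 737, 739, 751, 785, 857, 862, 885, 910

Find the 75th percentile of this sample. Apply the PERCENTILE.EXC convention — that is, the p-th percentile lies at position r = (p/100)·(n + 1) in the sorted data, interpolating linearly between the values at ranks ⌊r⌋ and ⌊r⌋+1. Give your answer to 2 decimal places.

759.50

n = 22.
r = (75/100)·(22 + 1) = 17.25.
Rank 17 is 751 and rank 18 is 785.
Interpolate: 751 + 0.25·(785 − 751) = 751 + 0.25·34 = 759.5.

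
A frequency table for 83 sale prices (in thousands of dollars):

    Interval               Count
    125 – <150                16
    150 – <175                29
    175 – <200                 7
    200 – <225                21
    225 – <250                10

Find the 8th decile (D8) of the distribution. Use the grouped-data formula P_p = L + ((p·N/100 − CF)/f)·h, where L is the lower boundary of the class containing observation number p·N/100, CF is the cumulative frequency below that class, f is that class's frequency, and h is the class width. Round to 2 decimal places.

217.14

N = 83; target position k = 80/100 · 83 = 66.4.
Cumulative frequencies: 16, 45, 52, 73, 83.
Observation 66.4 falls in the class 200 – <225.
L = 200, CF = 52, f = 21, h = 25.
P80 = 200 + ((66.4 − 52)/21)·25 = 200 + 17.1429 = 217.143.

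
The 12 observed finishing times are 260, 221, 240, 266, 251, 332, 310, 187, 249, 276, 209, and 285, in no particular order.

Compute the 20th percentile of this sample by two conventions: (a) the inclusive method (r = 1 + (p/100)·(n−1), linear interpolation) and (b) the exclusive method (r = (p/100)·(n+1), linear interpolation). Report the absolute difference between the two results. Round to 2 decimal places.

8.60

Sorted: 187, 209, 221, 240, 249, 251, 260, 266, 276, 285, 310, 332.
n = 12.
(a) r = 3.2; between ranks 3 (221) and 4 (240): 224.8.
(b) r = 2.6; between ranks 2 (209) and 3 (221): 216.2.
|224.8 − 216.2| = 8.6.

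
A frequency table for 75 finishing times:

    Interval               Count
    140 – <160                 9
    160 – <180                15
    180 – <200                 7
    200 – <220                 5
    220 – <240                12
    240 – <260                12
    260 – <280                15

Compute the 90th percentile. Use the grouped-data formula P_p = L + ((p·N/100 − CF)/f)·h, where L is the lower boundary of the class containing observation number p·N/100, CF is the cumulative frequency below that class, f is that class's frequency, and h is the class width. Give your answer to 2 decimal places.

N = 75; target position k = 90/100 · 75 = 67.5.
Cumulative frequencies: 9, 24, 31, 36, 48, 60, 75.
Observation 67.5 falls in the class 260 – <280.
L = 260, CF = 60, f = 15, h = 20.
P90 = 260 + ((67.5 − 60)/15)·20 = 260 + 10 = 270.

270.00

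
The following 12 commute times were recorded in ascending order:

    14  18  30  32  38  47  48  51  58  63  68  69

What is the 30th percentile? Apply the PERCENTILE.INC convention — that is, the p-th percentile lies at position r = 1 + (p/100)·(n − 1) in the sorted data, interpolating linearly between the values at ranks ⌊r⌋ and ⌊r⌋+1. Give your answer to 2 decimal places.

n = 12.
r = 1 + (30/100)·(12 − 1) = 1 + 3.3 = 4.3.
Rank 4 is 32 and rank 5 is 38.
Interpolate: 32 + 0.3·(38 − 32) = 32 + 0.3·6 = 33.8.

33.80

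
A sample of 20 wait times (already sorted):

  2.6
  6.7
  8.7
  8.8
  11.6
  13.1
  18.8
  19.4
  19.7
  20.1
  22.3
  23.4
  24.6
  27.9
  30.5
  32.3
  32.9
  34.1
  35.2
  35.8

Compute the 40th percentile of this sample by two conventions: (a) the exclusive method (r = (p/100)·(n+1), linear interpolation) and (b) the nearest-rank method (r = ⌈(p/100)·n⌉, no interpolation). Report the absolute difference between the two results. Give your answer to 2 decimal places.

n = 20.
(a) r = 8.4; between ranks 8 (19.4) and 9 (19.7): 19.52.
(b) the nearest-rank method: rank 8 → 19.4.
|19.52 − 19.4| = 0.12.

0.12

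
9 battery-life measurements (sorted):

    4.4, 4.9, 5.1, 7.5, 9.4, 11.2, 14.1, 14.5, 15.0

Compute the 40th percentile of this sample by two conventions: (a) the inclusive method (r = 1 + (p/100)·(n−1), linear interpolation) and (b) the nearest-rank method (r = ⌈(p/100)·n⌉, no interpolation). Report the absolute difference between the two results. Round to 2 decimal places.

0.38

n = 9.
(a) r = 4.2; between ranks 4 (7.5) and 5 (9.4): 7.88.
(b) the nearest-rank method: rank 4 → 7.5.
|7.88 − 7.5| = 0.38.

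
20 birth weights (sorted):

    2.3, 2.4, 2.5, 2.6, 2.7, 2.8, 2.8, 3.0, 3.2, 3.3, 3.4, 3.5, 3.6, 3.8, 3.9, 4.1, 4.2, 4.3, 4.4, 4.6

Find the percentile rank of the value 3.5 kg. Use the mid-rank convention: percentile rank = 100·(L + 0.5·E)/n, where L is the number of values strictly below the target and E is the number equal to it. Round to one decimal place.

Count below 3.5: L = 11; count equal: E = 1; n = 20.
Percentile rank = 100·(11 + 0.5·1)/20 = 100·11.5/20 = 57.5.

57.5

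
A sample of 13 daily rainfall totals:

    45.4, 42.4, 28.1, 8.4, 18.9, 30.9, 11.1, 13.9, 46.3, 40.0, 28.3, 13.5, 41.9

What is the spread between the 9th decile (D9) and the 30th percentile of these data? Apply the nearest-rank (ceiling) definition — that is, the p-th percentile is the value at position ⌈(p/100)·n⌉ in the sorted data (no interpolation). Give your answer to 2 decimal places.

31.50

Sorted: 8.4, 11.1, 13.5, 13.9, 18.9, 28.1, 28.3, 30.9, 40.0, 41.9, 42.4, 45.4, 46.3.
n = 13.
P30: rank ⌈30/100·13⌉ = 4 → 13.9.
P90: rank ⌈90/100·13⌉ = 12 → 45.4.
Difference: 45.4 − 13.9 = 31.5.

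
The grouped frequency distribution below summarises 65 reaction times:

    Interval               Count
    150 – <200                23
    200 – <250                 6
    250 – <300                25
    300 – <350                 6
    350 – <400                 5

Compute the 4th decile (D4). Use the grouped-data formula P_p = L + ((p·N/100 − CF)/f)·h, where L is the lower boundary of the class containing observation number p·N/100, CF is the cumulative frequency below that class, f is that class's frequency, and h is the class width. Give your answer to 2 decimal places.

N = 65; target position k = 40/100 · 65 = 26.
Cumulative frequencies: 23, 29, 54, 60, 65.
Observation 26 falls in the class 200 – <250.
L = 200, CF = 23, f = 6, h = 50.
P40 = 200 + ((26 − 23)/6)·50 = 200 + 25 = 225.

225.00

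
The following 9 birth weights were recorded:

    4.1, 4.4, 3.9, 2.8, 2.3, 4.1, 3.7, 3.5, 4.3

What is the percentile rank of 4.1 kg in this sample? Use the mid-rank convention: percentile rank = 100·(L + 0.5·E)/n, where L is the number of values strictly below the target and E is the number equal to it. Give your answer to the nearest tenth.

66.7

Sorted: 2.3, 2.8, 3.5, 3.7, 3.9, 4.1, 4.1, 4.3, 4.4.
Count below 4.1: L = 5; count equal: E = 2; n = 9.
Percentile rank = 100·(5 + 0.5·2)/9 = 100·6/9 = 66.67.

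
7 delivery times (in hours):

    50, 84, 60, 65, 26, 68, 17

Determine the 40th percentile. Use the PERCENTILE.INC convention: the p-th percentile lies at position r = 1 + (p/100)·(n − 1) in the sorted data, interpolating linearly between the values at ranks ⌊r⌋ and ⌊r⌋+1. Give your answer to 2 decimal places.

54.00

Sorted: 17, 26, 50, 60, 65, 68, 84.
n = 7.
r = 1 + (40/100)·(7 − 1) = 1 + 2.4 = 3.4.
Rank 3 is 50 and rank 4 is 60.
Interpolate: 50 + 0.4·(60 − 50) = 50 + 0.4·10 = 54.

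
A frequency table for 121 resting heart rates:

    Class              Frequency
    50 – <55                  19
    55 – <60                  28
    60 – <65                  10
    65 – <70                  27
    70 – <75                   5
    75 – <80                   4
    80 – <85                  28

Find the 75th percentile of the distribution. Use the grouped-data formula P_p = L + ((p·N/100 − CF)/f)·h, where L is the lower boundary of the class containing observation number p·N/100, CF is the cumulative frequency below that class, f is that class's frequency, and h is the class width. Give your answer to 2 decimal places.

77.19

N = 121; target position k = 75/100 · 121 = 90.75.
Cumulative frequencies: 19, 47, 57, 84, 89, 93, 121.
Observation 90.75 falls in the class 75 – <80.
L = 75, CF = 89, f = 4, h = 5.
P75 = 75 + ((90.75 − 89)/4)·5 = 75 + 2.1875 = 77.1875.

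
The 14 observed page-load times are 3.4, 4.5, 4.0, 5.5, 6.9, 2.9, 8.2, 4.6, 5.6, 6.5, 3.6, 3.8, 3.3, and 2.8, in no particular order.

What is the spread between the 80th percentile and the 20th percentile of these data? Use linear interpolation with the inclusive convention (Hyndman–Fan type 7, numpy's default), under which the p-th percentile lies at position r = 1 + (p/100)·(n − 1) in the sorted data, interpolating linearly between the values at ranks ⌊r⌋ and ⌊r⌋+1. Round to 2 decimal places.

2.60

Sorted: 2.8, 2.9, 3.3, 3.4, 3.6, 3.8, 4.0, 4.5, 4.6, 5.5, 5.6, 6.5, 6.9, 8.2.
n = 14.
P20: r = 3.6; ranks 3–4 are 3.3, 3.4; interpolating gives 3.36.
P80: r = 11.4; ranks 11–12 are 5.6, 6.5; interpolating gives 5.96.
Difference: 5.96 − 3.36 = 2.6.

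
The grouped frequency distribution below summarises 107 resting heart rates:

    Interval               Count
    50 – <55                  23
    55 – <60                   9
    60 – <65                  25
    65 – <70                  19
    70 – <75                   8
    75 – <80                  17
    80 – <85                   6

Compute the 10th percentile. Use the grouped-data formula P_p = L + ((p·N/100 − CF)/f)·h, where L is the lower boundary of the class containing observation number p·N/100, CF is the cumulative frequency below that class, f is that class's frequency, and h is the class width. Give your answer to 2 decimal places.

N = 107; target position k = 10/100 · 107 = 10.7.
Cumulative frequencies: 23, 32, 57, 76, 84, 101, 107.
Observation 10.7 falls in the class 50 – <55.
L = 50, CF = 0, f = 23, h = 5.
P10 = 50 + ((10.7 − 0)/23)·5 = 50 + 2.32609 = 52.3261.

52.33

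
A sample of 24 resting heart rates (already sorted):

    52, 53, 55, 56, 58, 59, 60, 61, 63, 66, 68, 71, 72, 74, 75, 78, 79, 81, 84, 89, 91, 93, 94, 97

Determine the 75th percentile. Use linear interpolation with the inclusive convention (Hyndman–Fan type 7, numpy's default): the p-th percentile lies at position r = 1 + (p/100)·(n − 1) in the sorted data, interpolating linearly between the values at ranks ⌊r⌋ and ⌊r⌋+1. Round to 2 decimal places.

81.75

n = 24.
r = 1 + (75/100)·(24 − 1) = 1 + 17.25 = 18.25.
Rank 18 is 81 and rank 19 is 84.
Interpolate: 81 + 0.25·(84 − 81) = 81 + 0.25·3 = 81.75.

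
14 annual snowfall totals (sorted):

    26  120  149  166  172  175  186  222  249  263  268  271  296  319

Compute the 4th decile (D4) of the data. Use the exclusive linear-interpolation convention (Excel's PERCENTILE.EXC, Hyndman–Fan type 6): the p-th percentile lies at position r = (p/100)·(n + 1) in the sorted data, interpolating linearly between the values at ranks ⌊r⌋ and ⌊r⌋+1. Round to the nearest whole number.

n = 14.
r = (40/100)·(14 + 1) = 6.
r is an integer, so P40 is the value at rank 6: 175.

175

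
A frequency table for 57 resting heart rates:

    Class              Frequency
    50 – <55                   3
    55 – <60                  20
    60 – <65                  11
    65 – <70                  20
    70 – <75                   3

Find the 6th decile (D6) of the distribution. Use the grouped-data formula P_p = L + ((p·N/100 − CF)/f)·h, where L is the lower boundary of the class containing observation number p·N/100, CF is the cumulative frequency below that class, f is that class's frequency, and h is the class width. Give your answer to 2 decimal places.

N = 57; target position k = 60/100 · 57 = 34.2.
Cumulative frequencies: 3, 23, 34, 54, 57.
Observation 34.2 falls in the class 65 – <70.
L = 65, CF = 34, f = 20, h = 5.
P60 = 65 + ((34.2 − 34)/20)·5 = 65 + 0.05 = 65.05.

65.05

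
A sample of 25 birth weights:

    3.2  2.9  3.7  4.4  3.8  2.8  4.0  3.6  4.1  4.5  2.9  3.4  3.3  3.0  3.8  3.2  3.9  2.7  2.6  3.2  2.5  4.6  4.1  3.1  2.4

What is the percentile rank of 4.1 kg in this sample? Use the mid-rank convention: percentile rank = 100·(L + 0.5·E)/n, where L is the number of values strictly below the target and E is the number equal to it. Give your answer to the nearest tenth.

Sorted: 2.4, 2.5, 2.6, 2.7, 2.8, 2.9, 2.9, 3.0, 3.1, 3.2, 3.2, 3.2, 3.3, 3.4, 3.6, 3.7, 3.8, 3.8, 3.9, 4.0, 4.1, 4.1, 4.4, 4.5, 4.6.
Count below 4.1: L = 20; count equal: E = 2; n = 25.
Percentile rank = 100·(20 + 0.5·2)/25 = 100·21/25 = 84.

84.0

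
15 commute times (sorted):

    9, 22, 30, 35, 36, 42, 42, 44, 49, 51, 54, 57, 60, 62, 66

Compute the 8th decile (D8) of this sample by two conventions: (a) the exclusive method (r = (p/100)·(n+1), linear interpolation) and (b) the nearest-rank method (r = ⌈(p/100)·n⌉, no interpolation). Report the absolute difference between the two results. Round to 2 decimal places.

n = 15.
(a) r = 12.8; between ranks 12 (57) and 13 (60): 59.4.
(b) the nearest-rank method: rank 12 → 57.
|59.4 − 57| = 2.4.

2.40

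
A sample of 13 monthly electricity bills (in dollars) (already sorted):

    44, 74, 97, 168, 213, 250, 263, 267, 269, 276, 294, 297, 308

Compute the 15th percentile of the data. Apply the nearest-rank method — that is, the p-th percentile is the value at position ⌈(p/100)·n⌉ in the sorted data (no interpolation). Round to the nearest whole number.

n = 13.
Position = ⌈15/100 · 13⌉ = ⌈1.95⌉ = 2.
The value at rank 2 is 74.

74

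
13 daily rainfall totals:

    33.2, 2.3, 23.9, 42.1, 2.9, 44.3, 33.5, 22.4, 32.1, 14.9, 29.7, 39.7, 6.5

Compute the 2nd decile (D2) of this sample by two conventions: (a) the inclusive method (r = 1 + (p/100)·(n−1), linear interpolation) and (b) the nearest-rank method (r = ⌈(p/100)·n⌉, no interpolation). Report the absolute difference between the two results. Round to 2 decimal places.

Sorted: 2.3, 2.9, 6.5, 14.9, 22.4, 23.9, 29.7, 32.1, 33.2, 33.5, 39.7, 42.1, 44.3.
n = 13.
(a) r = 3.4; between ranks 3 (6.5) and 4 (14.9): 9.86.
(b) the nearest-rank method: rank 3 → 6.5.
|9.86 − 6.5| = 3.36.

3.36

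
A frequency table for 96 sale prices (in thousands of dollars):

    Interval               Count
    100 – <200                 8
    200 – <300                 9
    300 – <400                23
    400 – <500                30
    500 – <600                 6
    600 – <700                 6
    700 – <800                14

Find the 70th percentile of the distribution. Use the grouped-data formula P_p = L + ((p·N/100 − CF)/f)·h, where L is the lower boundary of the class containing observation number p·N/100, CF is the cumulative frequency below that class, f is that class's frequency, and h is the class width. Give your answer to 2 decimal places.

490.67

N = 96; target position k = 70/100 · 96 = 67.2.
Cumulative frequencies: 8, 17, 40, 70, 76, 82, 96.
Observation 67.2 falls in the class 400 – <500.
L = 400, CF = 40, f = 30, h = 100.
P70 = 400 + ((67.2 − 40)/30)·100 = 400 + 90.6667 = 490.667.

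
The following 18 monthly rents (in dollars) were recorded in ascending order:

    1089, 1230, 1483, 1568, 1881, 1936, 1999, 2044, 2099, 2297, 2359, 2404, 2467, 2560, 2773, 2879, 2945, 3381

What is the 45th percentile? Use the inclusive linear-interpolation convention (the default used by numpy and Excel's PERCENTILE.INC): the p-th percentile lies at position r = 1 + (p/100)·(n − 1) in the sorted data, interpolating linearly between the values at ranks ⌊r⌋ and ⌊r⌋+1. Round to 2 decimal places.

n = 18.
r = 1 + (45/100)·(18 − 1) = 1 + 7.65 = 8.65.
Rank 8 is 2044 and rank 9 is 2099.
Interpolate: 2044 + 0.65·(2099 − 2044) = 2044 + 0.65·55 = 2079.75.

2079.75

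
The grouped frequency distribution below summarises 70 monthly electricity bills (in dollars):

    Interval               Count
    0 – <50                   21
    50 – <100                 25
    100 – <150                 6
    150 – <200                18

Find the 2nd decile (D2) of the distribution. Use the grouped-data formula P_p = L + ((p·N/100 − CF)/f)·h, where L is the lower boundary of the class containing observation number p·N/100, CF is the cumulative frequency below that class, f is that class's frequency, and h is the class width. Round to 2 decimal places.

N = 70; target position k = 20/100 · 70 = 14.
Cumulative frequencies: 21, 46, 52, 70.
Observation 14 falls in the class 0 – <50.
L = 0, CF = 0, f = 21, h = 50.
P20 = 0 + ((14 − 0)/21)·50 = 0 + 33.3333 = 33.3333.

33.33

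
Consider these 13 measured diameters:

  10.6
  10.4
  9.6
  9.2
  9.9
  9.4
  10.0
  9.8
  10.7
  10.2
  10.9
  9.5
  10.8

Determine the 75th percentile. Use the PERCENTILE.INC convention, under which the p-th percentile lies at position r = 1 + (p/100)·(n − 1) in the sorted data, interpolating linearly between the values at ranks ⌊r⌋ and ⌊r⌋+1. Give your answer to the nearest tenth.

Sorted: 9.2, 9.4, 9.5, 9.6, 9.8, 9.9, 10.0, 10.2, 10.4, 10.6, 10.7, 10.8, 10.9.
n = 13.
r = 1 + (75/100)·(13 − 1) = 1 + 9 = 10.
r is an integer, so P75 is the value at rank 10: 10.6.

10.6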